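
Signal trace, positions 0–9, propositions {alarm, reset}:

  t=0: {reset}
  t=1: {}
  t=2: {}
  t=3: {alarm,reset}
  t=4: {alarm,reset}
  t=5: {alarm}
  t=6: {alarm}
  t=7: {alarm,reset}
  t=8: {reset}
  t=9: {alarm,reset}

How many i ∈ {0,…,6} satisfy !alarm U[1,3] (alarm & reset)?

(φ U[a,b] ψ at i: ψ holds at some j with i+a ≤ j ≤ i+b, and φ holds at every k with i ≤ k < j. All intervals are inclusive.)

3

Evaluate at each i in [0,6]:
  i=0: ✓ (rhs at j=3; lhs holds on [0,2])
  i=1: ✓ (rhs at j=3; lhs holds on [1,2])
  i=2: ✓ (rhs at j=3; lhs holds on [2,2])
  i=3: ✗ (lhs fails at k=3 before rhs at j=4)
  i=4: ✗ (lhs fails at k=4 before rhs at j=7)
  i=5: ✗ (lhs fails at k=5 before rhs at j=7)
  i=6: ✗ (lhs fails at k=6 before rhs at j=7)
Positions where it holds: {0, 1, 2} → 3.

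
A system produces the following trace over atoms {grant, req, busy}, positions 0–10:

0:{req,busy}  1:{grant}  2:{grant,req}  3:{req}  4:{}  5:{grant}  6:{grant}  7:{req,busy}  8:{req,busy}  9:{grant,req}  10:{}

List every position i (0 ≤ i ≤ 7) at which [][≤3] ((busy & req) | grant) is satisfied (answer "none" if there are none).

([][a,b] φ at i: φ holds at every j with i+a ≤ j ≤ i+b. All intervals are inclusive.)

Evaluate at each i in [0,7]:
  i=0: ✗ (fails at j=3)
  i=1: ✗ (fails at j=3)
  i=2: ✗ (fails at j=3)
  i=3: ✗ (fails at j=3)
  i=4: ✗ (fails at j=4)
  i=5: ✓ (all of [5,8])
  i=6: ✓ (all of [6,9])
  i=7: ✗ (fails at j=10)

5, 6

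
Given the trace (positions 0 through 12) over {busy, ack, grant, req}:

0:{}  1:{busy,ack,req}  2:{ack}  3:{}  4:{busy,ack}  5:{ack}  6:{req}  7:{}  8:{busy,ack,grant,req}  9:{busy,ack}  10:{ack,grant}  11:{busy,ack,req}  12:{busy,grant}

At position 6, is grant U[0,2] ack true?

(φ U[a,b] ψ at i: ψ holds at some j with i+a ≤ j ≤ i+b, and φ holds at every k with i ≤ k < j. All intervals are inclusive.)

Need some j in [6,8] with ack, and grant at every k in [6,j-1].
  j=6: ack false.
  j=7: ack false.
  j=8: ack holds, but grant fails at k=6 → not this j.
No j in the window works → until fails.

False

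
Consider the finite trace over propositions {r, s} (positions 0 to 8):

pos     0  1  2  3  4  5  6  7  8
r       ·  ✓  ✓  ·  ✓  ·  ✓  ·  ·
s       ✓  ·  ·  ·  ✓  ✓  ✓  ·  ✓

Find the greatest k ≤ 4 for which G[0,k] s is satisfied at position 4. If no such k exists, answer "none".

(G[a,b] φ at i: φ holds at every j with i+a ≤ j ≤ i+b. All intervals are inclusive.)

s must hold from j=4 onward; find where it first fails.
  j=4: holds
  j=5: holds
  j=6: holds
  j=7: fails
Holds on [4,6], so largest k = 2.

2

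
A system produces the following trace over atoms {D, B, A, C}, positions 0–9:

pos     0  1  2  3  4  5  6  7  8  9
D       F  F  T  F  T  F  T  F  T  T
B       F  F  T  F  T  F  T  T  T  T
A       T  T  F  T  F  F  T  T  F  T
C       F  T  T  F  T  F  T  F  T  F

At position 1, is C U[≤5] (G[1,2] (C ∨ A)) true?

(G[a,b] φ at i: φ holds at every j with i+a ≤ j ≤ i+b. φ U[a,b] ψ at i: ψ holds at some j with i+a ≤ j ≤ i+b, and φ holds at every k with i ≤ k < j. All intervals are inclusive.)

True

Need some j in [1,6] with G[1,2] (C ∨ A), and C at every k in [1,j-1].
  j=1: G[1,2] (C ∨ A) holds; no prefix to check → satisfied.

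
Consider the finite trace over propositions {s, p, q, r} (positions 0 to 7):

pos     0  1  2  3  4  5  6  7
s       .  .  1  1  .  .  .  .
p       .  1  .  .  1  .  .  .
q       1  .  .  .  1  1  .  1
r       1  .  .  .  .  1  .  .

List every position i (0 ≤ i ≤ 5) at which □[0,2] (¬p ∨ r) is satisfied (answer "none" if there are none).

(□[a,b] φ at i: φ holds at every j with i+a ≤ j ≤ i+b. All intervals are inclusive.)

Evaluate at each i in [0,5]:
  i=0: ✗ (fails at j=1)
  i=1: ✗ (fails at j=1)
  i=2: ✗ (fails at j=4)
  i=3: ✗ (fails at j=4)
  i=4: ✗ (fails at j=4)
  i=5: ✓ (all of [5,7])

5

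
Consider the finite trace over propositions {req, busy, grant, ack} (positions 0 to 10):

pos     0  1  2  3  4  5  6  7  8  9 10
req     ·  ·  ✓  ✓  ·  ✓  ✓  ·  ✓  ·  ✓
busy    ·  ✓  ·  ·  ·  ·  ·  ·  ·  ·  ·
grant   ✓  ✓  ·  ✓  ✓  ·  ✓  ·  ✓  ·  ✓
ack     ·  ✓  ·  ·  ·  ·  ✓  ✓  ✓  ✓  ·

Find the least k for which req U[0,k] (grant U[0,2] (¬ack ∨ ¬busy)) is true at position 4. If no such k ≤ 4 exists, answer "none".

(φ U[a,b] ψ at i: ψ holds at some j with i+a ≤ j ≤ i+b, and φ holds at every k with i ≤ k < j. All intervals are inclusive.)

0

Need earliest j ≥ 4 with (grant U[0,2] (¬ack ∨ ¬busy)), and req at every k in [4,j-1].
  j=4: rhs holds (empty prefix). k = 0.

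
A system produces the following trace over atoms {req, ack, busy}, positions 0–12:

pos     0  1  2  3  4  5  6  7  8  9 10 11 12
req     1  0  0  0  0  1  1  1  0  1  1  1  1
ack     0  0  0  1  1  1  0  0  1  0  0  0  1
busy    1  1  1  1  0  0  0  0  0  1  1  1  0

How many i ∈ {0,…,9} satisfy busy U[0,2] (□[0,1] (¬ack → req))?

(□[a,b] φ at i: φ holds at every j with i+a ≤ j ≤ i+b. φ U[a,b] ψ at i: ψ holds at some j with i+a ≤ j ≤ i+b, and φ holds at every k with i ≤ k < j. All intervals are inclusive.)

9

Evaluate at each i in [0,9]:
  i=0: ✗ (no rhs in [0,2])
  i=1: ✓ (rhs at j=3; lhs holds on [1,2])
  i=2: ✓ (rhs at j=3; lhs holds on [2,2])
  i=3: ✓ (rhs at j=3)
  i=4: ✓ (rhs at j=4)
  i=5: ✓ (rhs at j=5)
  i=6: ✓ (rhs at j=6)
  i=7: ✓ (rhs at j=7)
  i=8: ✓ (rhs at j=8)
  i=9: ✓ (rhs at j=9)
Positions where it holds: {1, 2, 3, 4, 5, 6, 7, 8, 9} → 9.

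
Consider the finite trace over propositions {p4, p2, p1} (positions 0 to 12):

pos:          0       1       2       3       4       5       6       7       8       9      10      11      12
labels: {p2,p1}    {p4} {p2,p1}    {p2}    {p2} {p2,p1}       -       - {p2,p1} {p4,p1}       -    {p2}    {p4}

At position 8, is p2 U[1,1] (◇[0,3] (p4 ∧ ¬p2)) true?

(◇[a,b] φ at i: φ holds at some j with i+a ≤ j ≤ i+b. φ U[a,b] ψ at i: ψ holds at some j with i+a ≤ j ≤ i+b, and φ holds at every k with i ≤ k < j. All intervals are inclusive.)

Holds

Need some j in [9,9] with ◇[0,3] (p4 ∧ ¬p2), and p2 at every k in [8,j-1].
  j=9: ◇[0,3] (p4 ∧ ¬p2) holds; p2 holds at every k in [8,8] → satisfied.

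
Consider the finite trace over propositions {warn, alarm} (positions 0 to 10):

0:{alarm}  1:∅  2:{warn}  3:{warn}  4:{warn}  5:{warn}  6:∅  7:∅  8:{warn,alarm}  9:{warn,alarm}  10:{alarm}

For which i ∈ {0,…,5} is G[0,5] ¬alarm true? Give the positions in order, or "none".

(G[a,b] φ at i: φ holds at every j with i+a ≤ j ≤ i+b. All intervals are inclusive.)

Evaluate at each i in [0,5]:
  i=0: ✗ (fails at j=0)
  i=1: ✓ (all of [1,6])
  i=2: ✓ (all of [2,7])
  i=3: ✗ (fails at j=8)
  i=4: ✗ (fails at j=8)
  i=5: ✗ (fails at j=8)

1, 2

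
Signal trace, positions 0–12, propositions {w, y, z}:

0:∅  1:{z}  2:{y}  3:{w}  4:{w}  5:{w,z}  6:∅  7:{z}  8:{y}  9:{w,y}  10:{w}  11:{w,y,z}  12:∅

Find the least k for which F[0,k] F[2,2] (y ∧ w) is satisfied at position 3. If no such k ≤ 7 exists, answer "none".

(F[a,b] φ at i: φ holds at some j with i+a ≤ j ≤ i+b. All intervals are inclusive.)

4

Scan j = 3,4,… for F[2,2] (y ∧ w):
  j=3: fails
  j=4: fails
  j=5: fails
  j=6: fails
  j=7: holds
First hit at j=7, so smallest k = 7-3 = 4.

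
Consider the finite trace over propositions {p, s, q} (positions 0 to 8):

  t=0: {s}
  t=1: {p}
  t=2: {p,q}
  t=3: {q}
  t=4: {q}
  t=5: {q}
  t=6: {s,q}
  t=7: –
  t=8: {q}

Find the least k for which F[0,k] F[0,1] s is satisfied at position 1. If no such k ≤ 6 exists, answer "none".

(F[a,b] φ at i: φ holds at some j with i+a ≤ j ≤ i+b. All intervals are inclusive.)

Scan j = 1,2,… for F[0,1] s:
  j=1: fails
  j=2: fails
  j=3: fails
  j=4: fails
  j=5: holds
First hit at j=5, so smallest k = 5-1 = 4.

4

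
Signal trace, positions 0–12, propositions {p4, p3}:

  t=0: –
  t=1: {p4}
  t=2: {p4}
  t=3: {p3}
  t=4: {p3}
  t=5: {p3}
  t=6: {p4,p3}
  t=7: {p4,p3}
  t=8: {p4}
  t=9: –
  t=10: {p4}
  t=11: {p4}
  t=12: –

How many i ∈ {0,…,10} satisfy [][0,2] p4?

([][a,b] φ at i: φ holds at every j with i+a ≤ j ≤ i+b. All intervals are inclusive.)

Evaluate at each i in [0,10]:
  i=0: ✗ (fails at j=0)
  i=1: ✗ (fails at j=3)
  i=2: ✗ (fails at j=3)
  i=3: ✗ (fails at j=3)
  i=4: ✗ (fails at j=4)
  i=5: ✗ (fails at j=5)
  i=6: ✓ (all of [6,8])
  i=7: ✗ (fails at j=9)
  i=8: ✗ (fails at j=9)
  i=9: ✗ (fails at j=9)
  i=10: ✗ (fails at j=12)
Positions where it holds: {6} → 1.

1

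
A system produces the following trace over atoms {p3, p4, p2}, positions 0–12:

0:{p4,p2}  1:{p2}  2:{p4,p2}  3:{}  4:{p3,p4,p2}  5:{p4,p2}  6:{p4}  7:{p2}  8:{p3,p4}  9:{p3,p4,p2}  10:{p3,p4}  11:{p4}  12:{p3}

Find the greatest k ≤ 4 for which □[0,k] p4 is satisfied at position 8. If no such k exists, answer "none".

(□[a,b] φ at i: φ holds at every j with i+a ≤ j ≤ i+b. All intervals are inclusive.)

3

p4 must hold from j=8 onward; find where it first fails.
  j=8: holds
  j=9: holds
  j=10: holds
  j=11: holds
  j=12: fails
Holds on [8,11], so largest k = 3.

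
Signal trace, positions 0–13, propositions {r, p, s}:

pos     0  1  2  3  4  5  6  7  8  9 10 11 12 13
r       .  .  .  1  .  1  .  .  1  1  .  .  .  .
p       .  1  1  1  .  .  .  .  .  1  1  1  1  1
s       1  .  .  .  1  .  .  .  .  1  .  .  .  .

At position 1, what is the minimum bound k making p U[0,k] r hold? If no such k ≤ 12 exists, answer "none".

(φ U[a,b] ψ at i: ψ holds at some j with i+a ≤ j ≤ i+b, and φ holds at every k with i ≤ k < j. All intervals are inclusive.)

Need earliest j ≥ 1 with r, and p at every k in [1,j-1].
  j=1: rhs fails.
  j=2: rhs fails.
  j=3: rhs holds; lhs holds on [1,2]. k = 2.

2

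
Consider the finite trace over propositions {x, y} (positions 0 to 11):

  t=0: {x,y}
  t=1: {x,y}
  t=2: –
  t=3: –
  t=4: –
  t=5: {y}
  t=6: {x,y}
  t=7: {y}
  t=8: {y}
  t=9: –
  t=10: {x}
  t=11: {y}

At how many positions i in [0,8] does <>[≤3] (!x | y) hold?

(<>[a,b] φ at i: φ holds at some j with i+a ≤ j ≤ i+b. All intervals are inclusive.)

9

Evaluate at each i in [0,8]:
  i=0: ✓ (witness j=0)
  i=1: ✓ (witness j=1)
  i=2: ✓ (witness j=2)
  i=3: ✓ (witness j=3)
  i=4: ✓ (witness j=4)
  i=5: ✓ (witness j=5)
  i=6: ✓ (witness j=6)
  i=7: ✓ (witness j=7)
  i=8: ✓ (witness j=8)
Positions where it holds: {0, 1, 2, 3, 4, 5, 6, 7, 8} → 9.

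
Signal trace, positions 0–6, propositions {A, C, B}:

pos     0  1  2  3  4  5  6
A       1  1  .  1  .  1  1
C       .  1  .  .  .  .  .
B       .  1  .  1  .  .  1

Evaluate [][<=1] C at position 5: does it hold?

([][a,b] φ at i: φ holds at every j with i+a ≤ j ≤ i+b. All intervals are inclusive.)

No

Check C at every j in [5,6]:
  j=5: false
  j=6: false
Fails at j=5 → formula fails.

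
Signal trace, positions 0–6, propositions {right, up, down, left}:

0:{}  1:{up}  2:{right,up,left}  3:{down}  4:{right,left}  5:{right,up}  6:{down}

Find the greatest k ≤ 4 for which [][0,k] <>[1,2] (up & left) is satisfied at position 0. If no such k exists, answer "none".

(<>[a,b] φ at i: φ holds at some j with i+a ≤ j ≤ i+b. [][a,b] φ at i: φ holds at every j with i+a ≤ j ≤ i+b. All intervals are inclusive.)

1

<>[1,2] (up & left) must hold from j=0 onward; find where it first fails.
  j=0: holds
  j=1: holds
  j=2: fails
Holds on [0,1], so largest k = 1.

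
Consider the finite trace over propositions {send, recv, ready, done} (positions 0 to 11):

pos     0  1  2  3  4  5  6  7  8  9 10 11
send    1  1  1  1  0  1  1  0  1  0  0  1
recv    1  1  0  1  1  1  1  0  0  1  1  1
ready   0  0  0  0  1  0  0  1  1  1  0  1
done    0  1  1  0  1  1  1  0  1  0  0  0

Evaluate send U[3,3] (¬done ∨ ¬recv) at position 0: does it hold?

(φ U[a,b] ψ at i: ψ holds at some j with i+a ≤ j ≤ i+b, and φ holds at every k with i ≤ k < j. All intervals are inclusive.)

Need some j in [3,3] with (¬done ∨ ¬recv), and send at every k in [0,j-1].
  j=3: (¬done ∨ ¬recv) holds; send holds at every k in [0,2] → satisfied.

True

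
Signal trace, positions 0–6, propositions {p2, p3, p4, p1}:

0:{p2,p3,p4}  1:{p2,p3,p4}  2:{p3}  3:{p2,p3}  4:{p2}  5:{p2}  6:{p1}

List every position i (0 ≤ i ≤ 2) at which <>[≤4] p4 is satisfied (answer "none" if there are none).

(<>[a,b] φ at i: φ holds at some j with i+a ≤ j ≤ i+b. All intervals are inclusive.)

Evaluate at each i in [0,2]:
  i=0: ✓ (witness j=0)
  i=1: ✓ (witness j=1)
  i=2: ✗ (none in [2,6])

0, 1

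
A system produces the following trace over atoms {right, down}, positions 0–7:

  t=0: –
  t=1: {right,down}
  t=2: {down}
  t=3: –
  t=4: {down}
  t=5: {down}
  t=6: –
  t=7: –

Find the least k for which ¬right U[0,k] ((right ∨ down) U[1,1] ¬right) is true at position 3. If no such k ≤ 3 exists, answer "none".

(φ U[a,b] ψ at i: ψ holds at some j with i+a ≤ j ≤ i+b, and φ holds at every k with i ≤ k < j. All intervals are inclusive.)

Need earliest j ≥ 3 with ((right ∨ down) U[1,1] ¬right), and ¬right at every k in [3,j-1].
  j=3: rhs fails.
  j=4: rhs holds; lhs holds on [3,3]. k = 1.

1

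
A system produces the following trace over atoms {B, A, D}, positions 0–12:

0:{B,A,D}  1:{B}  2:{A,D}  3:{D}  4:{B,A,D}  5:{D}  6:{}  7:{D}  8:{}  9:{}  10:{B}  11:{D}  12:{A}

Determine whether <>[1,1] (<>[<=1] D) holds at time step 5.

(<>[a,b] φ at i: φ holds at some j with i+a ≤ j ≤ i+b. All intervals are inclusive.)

Check <>[<=1] D at each j in [6,6]:
  j=6: holds (witness at 7)
Found at j=6 → formula holds.

Holds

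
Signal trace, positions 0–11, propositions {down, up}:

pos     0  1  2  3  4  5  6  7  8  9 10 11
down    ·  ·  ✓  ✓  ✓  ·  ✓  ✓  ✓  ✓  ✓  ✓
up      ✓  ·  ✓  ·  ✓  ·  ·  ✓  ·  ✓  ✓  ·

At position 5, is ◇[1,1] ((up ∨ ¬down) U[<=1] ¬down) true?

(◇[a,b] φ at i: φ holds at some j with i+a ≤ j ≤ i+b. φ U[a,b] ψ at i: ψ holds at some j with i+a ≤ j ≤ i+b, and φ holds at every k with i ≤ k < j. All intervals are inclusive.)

No

Check ((up ∨ ¬down) U[<=1] ¬down) at each j in [6,6]:
  j=6: fails
No position in the window satisfies it → formula fails.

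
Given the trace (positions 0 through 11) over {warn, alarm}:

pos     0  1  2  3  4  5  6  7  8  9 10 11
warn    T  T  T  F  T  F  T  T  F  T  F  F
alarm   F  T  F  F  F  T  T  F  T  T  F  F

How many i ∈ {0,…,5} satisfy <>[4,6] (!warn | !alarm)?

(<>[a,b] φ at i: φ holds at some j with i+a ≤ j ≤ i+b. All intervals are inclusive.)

6

Evaluate at each i in [0,5]:
  i=0: ✓ (witness j=4)
  i=1: ✓ (witness j=5)
  i=2: ✓ (witness j=7)
  i=3: ✓ (witness j=7)
  i=4: ✓ (witness j=8)
  i=5: ✓ (witness j=10)
Positions where it holds: {0, 1, 2, 3, 4, 5} → 6.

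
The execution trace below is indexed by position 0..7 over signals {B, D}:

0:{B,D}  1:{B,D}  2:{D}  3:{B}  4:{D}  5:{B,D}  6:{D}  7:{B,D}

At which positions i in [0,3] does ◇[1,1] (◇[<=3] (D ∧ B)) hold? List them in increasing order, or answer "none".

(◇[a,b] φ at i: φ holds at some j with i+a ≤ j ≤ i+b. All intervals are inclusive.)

0, 1, 2, 3

Evaluate at each i in [0,3]:
  i=0: ✓ (witness j=1)
  i=1: ✓ (witness j=2)
  i=2: ✓ (witness j=3)
  i=3: ✓ (witness j=4)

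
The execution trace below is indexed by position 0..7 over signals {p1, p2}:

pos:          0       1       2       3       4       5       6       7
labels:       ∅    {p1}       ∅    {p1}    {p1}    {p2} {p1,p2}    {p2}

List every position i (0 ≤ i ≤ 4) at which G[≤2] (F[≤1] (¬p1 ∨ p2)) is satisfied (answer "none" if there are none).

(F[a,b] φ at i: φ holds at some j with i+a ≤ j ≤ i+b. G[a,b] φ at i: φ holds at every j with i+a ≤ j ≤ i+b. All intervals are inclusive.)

Evaluate at each i in [0,4]:
  i=0: ✓ (all of [0,2])
  i=1: ✗ (fails at j=3)
  i=2: ✗ (fails at j=3)
  i=3: ✗ (fails at j=3)
  i=4: ✓ (all of [4,6])

0, 4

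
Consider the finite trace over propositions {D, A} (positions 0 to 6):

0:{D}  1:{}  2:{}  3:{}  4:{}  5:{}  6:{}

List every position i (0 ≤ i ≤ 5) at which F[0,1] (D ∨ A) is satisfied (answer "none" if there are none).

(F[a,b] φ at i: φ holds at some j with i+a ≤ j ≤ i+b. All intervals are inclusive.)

0

Evaluate at each i in [0,5]:
  i=0: ✓ (witness j=0)
  i=1: ✗ (none in [1,2])
  i=2: ✗ (none in [2,3])
  i=3: ✗ (none in [3,4])
  i=4: ✗ (none in [4,5])
  i=5: ✗ (none in [5,6])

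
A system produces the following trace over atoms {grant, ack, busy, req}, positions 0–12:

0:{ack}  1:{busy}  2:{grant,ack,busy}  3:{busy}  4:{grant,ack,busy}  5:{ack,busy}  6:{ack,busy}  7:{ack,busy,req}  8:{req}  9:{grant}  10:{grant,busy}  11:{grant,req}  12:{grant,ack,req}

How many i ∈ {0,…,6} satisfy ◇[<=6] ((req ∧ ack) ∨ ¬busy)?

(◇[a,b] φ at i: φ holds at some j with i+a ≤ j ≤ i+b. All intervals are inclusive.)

Evaluate at each i in [0,6]:
  i=0: ✓ (witness j=0)
  i=1: ✓ (witness j=7)
  i=2: ✓ (witness j=7)
  i=3: ✓ (witness j=7)
  i=4: ✓ (witness j=7)
  i=5: ✓ (witness j=7)
  i=6: ✓ (witness j=7)
Positions where it holds: {0, 1, 2, 3, 4, 5, 6} → 7.

7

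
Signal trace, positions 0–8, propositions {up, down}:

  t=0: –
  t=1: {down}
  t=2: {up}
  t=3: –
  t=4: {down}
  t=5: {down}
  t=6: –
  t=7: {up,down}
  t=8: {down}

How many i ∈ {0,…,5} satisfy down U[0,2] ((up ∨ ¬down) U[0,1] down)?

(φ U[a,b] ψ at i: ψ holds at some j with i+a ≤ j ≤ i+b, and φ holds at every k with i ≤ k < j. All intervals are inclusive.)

5

Evaluate at each i in [0,5]:
  i=0: ✓ (rhs at j=0)
  i=1: ✓ (rhs at j=1)
  i=2: ✗ (lhs fails at k=2 before rhs at j=3)
  i=3: ✓ (rhs at j=3)
  i=4: ✓ (rhs at j=4)
  i=5: ✓ (rhs at j=5)
Positions where it holds: {0, 1, 3, 4, 5} → 5.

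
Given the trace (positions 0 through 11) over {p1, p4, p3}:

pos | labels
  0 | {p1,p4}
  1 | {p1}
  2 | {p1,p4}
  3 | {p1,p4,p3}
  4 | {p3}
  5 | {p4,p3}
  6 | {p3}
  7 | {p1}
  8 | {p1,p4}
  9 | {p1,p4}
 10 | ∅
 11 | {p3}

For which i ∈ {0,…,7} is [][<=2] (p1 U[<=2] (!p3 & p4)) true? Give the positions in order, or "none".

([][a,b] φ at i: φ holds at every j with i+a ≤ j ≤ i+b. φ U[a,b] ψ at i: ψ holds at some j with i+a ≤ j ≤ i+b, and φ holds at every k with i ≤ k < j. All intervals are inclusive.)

Evaluate at each i in [0,7]:
  i=0: ✓ (all of [0,2])
  i=1: ✗ (fails at j=3)
  i=2: ✗ (fails at j=3)
  i=3: ✗ (fails at j=3)
  i=4: ✗ (fails at j=4)
  i=5: ✗ (fails at j=5)
  i=6: ✗ (fails at j=6)
  i=7: ✓ (all of [7,9])

0, 7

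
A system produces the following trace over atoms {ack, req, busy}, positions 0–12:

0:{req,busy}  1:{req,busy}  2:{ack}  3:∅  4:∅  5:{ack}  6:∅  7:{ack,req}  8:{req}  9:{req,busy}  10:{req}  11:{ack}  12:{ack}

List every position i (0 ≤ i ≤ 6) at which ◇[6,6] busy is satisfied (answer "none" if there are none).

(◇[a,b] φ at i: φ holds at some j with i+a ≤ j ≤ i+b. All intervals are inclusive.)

3

Evaluate at each i in [0,6]:
  i=0: ✗ (none in [6,6])
  i=1: ✗ (none in [7,7])
  i=2: ✗ (none in [8,8])
  i=3: ✓ (witness j=9)
  i=4: ✗ (none in [10,10])
  i=5: ✗ (none in [11,11])
  i=6: ✗ (none in [12,12])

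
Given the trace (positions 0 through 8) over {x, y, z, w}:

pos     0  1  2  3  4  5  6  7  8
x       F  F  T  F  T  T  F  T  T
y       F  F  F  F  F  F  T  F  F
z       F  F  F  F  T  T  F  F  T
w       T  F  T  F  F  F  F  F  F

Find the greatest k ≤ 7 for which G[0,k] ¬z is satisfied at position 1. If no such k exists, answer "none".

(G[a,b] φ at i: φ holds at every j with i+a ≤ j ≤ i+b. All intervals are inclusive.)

¬z must hold from j=1 onward; find where it first fails.
  j=1: holds
  j=2: holds
  j=3: holds
  j=4: fails
Holds on [1,3], so largest k = 2.

2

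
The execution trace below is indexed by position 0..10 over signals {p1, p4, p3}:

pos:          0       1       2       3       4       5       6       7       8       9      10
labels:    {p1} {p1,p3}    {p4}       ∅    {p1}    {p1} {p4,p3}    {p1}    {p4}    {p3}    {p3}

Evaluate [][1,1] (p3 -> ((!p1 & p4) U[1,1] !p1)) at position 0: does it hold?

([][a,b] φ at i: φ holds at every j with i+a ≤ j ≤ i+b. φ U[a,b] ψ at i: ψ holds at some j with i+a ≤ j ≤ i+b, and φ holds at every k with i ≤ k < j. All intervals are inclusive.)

Does not hold

Check (p3 -> ((!p1 & p4) U[1,1] !p1)) at every j in [1,1]:
  j=1: antecedent true; consequent fails → ✗
Fails at j=1 → formula fails.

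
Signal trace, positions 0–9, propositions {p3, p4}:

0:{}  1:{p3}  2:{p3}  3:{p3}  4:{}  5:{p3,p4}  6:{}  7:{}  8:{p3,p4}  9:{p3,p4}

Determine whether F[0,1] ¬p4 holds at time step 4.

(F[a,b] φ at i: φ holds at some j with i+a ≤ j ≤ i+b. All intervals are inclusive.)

True

Check ¬p4 at each j in [4,5]:
  j=4: true
  j=5: false
Found at j=4 → formula holds.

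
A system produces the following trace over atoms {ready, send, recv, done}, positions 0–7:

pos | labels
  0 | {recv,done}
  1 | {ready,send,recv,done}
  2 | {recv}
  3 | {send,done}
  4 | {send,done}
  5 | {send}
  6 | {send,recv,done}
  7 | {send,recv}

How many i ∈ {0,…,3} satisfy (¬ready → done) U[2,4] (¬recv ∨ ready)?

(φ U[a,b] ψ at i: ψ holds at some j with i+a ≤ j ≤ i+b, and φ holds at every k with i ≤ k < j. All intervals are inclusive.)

1

Evaluate at each i in [0,3]:
  i=0: ✗ (lhs fails at k=2 before rhs at j=3)
  i=1: ✗ (lhs fails at k=2 before rhs at j=3)
  i=2: ✗ (lhs fails at k=2 before rhs at j=4)
  i=3: ✓ (rhs at j=5; lhs holds on [3,4])
Positions where it holds: {3} → 1.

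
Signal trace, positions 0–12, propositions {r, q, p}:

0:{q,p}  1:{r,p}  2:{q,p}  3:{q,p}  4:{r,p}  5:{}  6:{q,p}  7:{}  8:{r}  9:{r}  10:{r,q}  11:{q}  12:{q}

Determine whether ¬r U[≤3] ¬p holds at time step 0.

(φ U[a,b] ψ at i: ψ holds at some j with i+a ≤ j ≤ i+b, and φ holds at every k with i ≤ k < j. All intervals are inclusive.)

Does not hold

Need some j in [0,3] with ¬p, and ¬r at every k in [0,j-1].
  j=0: ¬p false.
  j=1: ¬p false.
  j=2: ¬p false.
  j=3: ¬p false.
No j in the window works → until fails.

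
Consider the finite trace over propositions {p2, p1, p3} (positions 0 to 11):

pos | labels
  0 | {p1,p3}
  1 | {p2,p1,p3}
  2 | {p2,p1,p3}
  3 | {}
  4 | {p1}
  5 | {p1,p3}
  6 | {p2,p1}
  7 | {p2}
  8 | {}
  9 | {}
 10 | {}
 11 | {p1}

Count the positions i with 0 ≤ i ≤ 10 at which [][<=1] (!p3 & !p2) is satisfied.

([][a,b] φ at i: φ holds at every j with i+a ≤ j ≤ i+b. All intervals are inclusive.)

Evaluate at each i in [0,10]:
  i=0: ✗ (fails at j=0)
  i=1: ✗ (fails at j=1)
  i=2: ✗ (fails at j=2)
  i=3: ✓ (all of [3,4])
  i=4: ✗ (fails at j=5)
  i=5: ✗ (fails at j=5)
  i=6: ✗ (fails at j=6)
  i=7: ✗ (fails at j=7)
  i=8: ✓ (all of [8,9])
  i=9: ✓ (all of [9,10])
  i=10: ✓ (all of [10,11])
Positions where it holds: {3, 8, 9, 10} → 4.

4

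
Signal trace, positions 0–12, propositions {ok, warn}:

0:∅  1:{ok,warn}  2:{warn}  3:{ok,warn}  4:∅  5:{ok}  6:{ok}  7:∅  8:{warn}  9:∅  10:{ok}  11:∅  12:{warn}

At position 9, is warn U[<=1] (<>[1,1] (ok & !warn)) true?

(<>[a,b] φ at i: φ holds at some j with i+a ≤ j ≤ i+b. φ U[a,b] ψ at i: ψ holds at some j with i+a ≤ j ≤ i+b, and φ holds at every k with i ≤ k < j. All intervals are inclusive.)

Need some j in [9,10] with <>[1,1] (ok & !warn), and warn at every k in [9,j-1].
  j=9: <>[1,1] (ok & !warn) holds; no prefix to check → satisfied.

Yes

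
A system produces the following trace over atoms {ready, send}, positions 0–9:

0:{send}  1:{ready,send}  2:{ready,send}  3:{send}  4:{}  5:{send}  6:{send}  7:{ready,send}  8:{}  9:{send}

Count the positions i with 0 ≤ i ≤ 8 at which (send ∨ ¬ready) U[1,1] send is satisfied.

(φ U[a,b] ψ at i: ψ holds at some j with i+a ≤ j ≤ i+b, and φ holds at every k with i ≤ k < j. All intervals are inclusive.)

Evaluate at each i in [0,8]:
  i=0: ✓ (rhs at j=1; lhs holds on [0,0])
  i=1: ✓ (rhs at j=2; lhs holds on [1,1])
  i=2: ✓ (rhs at j=3; lhs holds on [2,2])
  i=3: ✗ (no rhs in [4,4])
  i=4: ✓ (rhs at j=5; lhs holds on [4,4])
  i=5: ✓ (rhs at j=6; lhs holds on [5,5])
  i=6: ✓ (rhs at j=7; lhs holds on [6,6])
  i=7: ✗ (no rhs in [8,8])
  i=8: ✓ (rhs at j=9; lhs holds on [8,8])
Positions where it holds: {0, 1, 2, 4, 5, 6, 8} → 7.

7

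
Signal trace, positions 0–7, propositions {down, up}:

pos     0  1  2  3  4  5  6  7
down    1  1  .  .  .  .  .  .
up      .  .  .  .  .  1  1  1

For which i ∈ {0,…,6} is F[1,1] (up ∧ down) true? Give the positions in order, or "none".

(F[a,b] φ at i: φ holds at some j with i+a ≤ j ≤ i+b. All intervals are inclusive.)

Evaluate at each i in [0,6]:
  i=0: ✗ (none in [1,1])
  i=1: ✗ (none in [2,2])
  i=2: ✗ (none in [3,3])
  i=3: ✗ (none in [4,4])
  i=4: ✗ (none in [5,5])
  i=5: ✗ (none in [6,6])
  i=6: ✗ (none in [7,7])

none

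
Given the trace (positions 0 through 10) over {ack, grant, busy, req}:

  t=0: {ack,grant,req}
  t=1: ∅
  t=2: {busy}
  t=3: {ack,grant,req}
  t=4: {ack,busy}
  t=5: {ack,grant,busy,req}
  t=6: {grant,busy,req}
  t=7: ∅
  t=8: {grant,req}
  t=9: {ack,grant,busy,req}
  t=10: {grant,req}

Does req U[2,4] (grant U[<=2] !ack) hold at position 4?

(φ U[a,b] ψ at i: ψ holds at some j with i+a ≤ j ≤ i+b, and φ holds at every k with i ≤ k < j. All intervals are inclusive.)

Need some j in [6,8] with (grant U[<=2] !ack), and req at every k in [4,j-1].
  j=6: (grant U[<=2] !ack) holds, but req fails at k=4 → not this j.
  j=7: (grant U[<=2] !ack) holds, but req fails at k=4 → not this j.
  j=8: (grant U[<=2] !ack) holds, but req fails at k=4 → not this j.
No j in the window works → until fails.

No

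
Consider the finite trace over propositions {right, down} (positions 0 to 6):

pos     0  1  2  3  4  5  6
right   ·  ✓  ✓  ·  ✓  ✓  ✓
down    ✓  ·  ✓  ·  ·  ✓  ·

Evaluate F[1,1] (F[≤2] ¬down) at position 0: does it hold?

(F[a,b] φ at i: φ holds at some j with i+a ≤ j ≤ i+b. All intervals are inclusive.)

Check F[≤2] ¬down at each j in [1,1]:
  j=1: holds (witness at 1)
Found at j=1 → formula holds.

Yes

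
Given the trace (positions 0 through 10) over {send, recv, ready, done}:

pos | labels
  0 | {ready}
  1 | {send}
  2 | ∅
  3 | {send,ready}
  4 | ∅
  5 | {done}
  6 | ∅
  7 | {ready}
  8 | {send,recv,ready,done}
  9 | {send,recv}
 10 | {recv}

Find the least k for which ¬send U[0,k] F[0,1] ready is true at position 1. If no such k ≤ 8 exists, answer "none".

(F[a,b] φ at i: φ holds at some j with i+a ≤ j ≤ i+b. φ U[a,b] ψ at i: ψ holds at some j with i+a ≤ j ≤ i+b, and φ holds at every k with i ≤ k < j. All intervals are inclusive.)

Need earliest j ≥ 1 with F[0,1] ready, and ¬send at every k in [1,j-1].
  j=1: rhs fails.
  j=2: rhs holds but lhs fails at k=1.
  j=3: rhs holds but lhs fails at k=1.
  j=4: rhs fails.
  j=5: rhs fails.
  j=6: rhs holds but lhs fails at k=1.
  j=7: rhs holds but lhs fails at k=1.
  j=8: rhs holds but lhs fails at k=1.
  j=9: rhs fails.
No witness within the range → none.

none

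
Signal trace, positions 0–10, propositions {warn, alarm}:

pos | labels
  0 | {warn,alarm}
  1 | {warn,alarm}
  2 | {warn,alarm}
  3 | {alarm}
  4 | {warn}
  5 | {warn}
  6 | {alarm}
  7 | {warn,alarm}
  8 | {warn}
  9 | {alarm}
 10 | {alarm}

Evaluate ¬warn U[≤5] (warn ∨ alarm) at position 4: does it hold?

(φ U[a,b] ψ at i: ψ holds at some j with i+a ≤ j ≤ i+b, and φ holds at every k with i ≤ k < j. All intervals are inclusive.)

Need some j in [4,9] with (warn ∨ alarm), and ¬warn at every k in [4,j-1].
  j=4: (warn ∨ alarm) holds; no prefix to check → satisfied.

True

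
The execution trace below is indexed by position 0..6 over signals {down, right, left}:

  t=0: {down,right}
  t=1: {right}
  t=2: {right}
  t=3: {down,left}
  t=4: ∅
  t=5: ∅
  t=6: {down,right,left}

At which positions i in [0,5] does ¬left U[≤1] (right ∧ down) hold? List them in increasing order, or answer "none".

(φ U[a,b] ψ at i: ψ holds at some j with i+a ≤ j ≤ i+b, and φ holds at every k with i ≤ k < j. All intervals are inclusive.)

0, 5

Evaluate at each i in [0,5]:
  i=0: ✓ (rhs at j=0)
  i=1: ✗ (no rhs in [1,2])
  i=2: ✗ (no rhs in [2,3])
  i=3: ✗ (no rhs in [3,4])
  i=4: ✗ (no rhs in [4,5])
  i=5: ✓ (rhs at j=6; lhs holds on [5,5])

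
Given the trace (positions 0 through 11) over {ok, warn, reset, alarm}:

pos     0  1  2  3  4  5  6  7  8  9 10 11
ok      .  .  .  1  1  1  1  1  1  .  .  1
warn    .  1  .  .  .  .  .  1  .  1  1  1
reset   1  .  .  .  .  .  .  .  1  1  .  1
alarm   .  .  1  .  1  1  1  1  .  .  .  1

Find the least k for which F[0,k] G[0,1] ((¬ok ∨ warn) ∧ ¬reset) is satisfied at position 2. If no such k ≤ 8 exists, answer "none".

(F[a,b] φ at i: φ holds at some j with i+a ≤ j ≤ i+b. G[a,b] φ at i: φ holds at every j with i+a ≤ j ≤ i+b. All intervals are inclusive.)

none

Scan j = 2,3,… for G[0,1] ((¬ok ∨ warn) ∧ ¬reset):
  j=2: fails
  j=3: fails
  j=4: fails
  j=5: fails
  j=6: fails
  j=7: fails
  j=8: fails
  j=9: fails
  j=10: fails
No j in [2,10] satisfies it → none.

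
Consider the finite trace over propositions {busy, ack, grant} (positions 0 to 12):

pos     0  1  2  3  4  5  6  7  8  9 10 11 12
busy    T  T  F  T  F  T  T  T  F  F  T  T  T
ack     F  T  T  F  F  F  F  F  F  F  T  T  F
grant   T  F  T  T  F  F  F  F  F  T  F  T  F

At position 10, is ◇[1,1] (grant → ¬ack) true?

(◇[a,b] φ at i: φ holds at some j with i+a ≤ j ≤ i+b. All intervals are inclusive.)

Check (grant → ¬ack) at each j in [11,11]:
  j=11: false
No position in the window satisfies it → formula fails.

No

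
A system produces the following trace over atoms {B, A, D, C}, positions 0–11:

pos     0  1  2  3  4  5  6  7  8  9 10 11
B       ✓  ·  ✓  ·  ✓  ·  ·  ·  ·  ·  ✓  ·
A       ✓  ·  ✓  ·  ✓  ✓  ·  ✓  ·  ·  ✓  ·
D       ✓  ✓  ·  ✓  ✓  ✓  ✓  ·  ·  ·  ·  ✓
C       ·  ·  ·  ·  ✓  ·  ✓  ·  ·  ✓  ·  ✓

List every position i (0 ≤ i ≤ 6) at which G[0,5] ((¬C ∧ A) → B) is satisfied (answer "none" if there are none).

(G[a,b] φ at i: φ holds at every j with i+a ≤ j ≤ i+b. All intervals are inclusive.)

none

Evaluate at each i in [0,6]:
  i=0: ✗ (fails at j=5)
  i=1: ✗ (fails at j=5)
  i=2: ✗ (fails at j=5)
  i=3: ✗ (fails at j=5)
  i=4: ✗ (fails at j=5)
  i=5: ✗ (fails at j=5)
  i=6: ✗ (fails at j=7)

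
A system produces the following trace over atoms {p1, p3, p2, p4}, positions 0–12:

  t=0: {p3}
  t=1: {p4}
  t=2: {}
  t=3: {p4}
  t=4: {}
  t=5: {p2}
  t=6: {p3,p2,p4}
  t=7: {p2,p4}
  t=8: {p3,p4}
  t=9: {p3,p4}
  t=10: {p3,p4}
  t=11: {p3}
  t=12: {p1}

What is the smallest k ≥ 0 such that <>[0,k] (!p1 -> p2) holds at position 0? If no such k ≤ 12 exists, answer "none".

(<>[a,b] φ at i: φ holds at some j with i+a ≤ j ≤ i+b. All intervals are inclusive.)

5

Scan j = 0,1,… for (!p1 -> p2):
  j=0: fails
  j=1: fails
  j=2: fails
  j=3: fails
  j=4: fails
  j=5: holds
First hit at j=5, so smallest k = 5-0 = 5.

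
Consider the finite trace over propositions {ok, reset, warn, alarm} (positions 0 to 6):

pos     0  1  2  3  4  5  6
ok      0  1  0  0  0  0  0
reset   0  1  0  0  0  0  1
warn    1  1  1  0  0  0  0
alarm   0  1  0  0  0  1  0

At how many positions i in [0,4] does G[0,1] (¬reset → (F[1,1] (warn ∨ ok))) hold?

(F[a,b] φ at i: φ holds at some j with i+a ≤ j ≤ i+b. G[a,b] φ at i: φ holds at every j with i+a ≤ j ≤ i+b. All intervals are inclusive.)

1

Evaluate at each i in [0,4]:
  i=0: ✓ (all of [0,1])
  i=1: ✗ (fails at j=2)
  i=2: ✗ (fails at j=2)
  i=3: ✗ (fails at j=3)
  i=4: ✗ (fails at j=4)
Positions where it holds: {0} → 1.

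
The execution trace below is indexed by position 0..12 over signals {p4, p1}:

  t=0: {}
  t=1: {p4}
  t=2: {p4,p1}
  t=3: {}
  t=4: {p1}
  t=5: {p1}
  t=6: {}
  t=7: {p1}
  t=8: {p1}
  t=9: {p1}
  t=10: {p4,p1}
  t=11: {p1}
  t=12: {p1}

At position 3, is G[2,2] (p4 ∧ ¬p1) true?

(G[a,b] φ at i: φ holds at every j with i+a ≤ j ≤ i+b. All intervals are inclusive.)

Does not hold

Check (p4 ∧ ¬p1) at every j in [5,5]:
  j=5: false
Fails at j=5 → formula fails.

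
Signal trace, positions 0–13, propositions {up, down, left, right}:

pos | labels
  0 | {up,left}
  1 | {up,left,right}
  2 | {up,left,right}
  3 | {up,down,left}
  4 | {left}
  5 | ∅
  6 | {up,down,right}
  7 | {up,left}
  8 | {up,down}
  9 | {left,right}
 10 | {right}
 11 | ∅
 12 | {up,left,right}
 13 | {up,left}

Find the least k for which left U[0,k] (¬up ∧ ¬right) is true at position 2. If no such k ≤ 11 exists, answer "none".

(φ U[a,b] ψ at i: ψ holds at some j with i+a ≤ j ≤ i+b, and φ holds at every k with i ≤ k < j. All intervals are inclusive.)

2

Need earliest j ≥ 2 with (¬up ∧ ¬right), and left at every k in [2,j-1].
  j=2: rhs fails.
  j=3: rhs fails.
  j=4: rhs holds; lhs holds on [2,3]. k = 2.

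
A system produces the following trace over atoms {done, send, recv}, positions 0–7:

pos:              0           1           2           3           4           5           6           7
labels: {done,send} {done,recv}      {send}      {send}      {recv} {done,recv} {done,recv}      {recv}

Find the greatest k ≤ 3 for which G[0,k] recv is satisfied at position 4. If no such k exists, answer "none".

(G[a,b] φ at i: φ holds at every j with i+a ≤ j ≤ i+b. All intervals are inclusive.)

recv must hold from j=4 onward; find where it first fails.
  j=4: holds
  j=5: holds
  j=6: holds
  j=7: holds
Holds through j=7; largest k = 3.

3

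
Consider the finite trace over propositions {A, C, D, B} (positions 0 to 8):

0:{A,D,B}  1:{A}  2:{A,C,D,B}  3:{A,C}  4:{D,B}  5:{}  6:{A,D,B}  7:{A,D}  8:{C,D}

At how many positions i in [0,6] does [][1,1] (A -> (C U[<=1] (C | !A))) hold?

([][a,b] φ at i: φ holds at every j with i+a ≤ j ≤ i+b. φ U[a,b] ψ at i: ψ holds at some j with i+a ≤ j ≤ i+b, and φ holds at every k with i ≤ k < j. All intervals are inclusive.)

Evaluate at each i in [0,6]:
  i=0: ✗ (fails at j=1)
  i=1: ✓ (all of [2,2])
  i=2: ✓ (all of [3,3])
  i=3: ✓ (all of [4,4])
  i=4: ✓ (all of [5,5])
  i=5: ✗ (fails at j=6)
  i=6: ✗ (fails at j=7)
Positions where it holds: {1, 2, 3, 4} → 4.

4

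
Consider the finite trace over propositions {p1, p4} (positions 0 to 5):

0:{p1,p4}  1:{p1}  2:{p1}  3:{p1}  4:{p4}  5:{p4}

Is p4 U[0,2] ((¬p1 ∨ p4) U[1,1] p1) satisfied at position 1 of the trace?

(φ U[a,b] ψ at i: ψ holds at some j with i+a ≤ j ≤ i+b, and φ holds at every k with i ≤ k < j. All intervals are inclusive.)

Does not hold

Need some j in [1,3] with ((¬p1 ∨ p4) U[1,1] p1), and p4 at every k in [1,j-1].
  j=1: ((¬p1 ∨ p4) U[1,1] p1) — fails.
  j=2: ((¬p1 ∨ p4) U[1,1] p1) — fails.
  j=3: ((¬p1 ∨ p4) U[1,1] p1) — fails.
No j in the window works → until fails.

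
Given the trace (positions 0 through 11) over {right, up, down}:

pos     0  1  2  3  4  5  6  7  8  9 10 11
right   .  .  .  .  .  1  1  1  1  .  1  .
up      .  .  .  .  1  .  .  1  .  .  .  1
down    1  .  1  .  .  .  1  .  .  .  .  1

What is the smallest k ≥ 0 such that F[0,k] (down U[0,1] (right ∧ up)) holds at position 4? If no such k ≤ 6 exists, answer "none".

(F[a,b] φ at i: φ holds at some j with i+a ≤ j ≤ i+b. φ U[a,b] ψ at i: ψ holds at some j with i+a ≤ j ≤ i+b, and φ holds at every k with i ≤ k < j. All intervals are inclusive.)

2

Scan j = 4,5,… for (down U[0,1] (right ∧ up)):
  j=4: fails
  j=5: fails
  j=6: holds
First hit at j=6, so smallest k = 6-4 = 2.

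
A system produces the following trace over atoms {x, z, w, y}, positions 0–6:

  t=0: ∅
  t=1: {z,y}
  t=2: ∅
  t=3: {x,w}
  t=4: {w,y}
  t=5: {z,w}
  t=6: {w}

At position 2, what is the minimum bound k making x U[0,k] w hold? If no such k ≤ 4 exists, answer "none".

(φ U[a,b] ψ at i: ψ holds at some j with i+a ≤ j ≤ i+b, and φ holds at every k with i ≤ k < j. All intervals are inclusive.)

Need earliest j ≥ 2 with w, and x at every k in [2,j-1].
  j=2: rhs fails.
  j=3: rhs holds but lhs fails at k=2.
  j=4: rhs holds but lhs fails at k=2.
  j=5: rhs holds but lhs fails at k=2.
  j=6: rhs holds but lhs fails at k=2.
No witness within the range → none.

none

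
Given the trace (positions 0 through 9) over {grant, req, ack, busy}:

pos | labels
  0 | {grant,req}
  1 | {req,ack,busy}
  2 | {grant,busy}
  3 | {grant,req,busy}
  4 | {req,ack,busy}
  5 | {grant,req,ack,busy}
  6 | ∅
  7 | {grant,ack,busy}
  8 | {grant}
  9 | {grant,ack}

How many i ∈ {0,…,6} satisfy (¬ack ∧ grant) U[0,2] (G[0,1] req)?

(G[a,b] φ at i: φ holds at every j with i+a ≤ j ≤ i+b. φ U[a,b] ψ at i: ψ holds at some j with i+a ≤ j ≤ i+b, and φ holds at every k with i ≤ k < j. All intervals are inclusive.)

4

Evaluate at each i in [0,6]:
  i=0: ✓ (rhs at j=0)
  i=1: ✗ (lhs fails at k=1 before rhs at j=3)
  i=2: ✓ (rhs at j=3; lhs holds on [2,2])
  i=3: ✓ (rhs at j=3)
  i=4: ✓ (rhs at j=4)
  i=5: ✗ (no rhs in [5,7])
  i=6: ✗ (no rhs in [6,8])
Positions where it holds: {0, 2, 3, 4} → 4.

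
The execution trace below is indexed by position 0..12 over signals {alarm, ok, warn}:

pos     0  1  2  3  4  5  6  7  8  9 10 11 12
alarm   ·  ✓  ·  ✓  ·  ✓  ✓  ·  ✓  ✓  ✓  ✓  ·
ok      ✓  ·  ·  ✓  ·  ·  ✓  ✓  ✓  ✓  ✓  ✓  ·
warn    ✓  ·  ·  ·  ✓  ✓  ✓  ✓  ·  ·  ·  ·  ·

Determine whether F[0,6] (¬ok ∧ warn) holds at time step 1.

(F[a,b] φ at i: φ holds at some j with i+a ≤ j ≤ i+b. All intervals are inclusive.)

True

Check (¬ok ∧ warn) at each j in [1,7]:
  j=1: false
  j=2: false
  j=3: false
  j=4: true
  j=5: true
  j=6: false
  j=7: false
Found at j=4 → formula holds.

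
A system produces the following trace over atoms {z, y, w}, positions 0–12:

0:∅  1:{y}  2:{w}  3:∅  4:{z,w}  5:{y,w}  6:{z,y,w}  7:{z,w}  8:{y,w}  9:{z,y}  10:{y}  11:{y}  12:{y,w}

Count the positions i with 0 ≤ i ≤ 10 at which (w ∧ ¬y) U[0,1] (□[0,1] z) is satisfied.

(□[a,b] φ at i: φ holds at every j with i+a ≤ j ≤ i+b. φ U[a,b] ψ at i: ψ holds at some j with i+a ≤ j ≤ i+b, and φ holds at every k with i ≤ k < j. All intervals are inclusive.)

1

Evaluate at each i in [0,10]:
  i=0: ✗ (no rhs in [0,1])
  i=1: ✗ (no rhs in [1,2])
  i=2: ✗ (no rhs in [2,3])
  i=3: ✗ (no rhs in [3,4])
  i=4: ✗ (no rhs in [4,5])
  i=5: ✗ (lhs fails at k=5 before rhs at j=6)
  i=6: ✓ (rhs at j=6)
  i=7: ✗ (no rhs in [7,8])
  i=8: ✗ (no rhs in [8,9])
  i=9: ✗ (no rhs in [9,10])
  i=10: ✗ (no rhs in [10,11])
Positions where it holds: {6} → 1.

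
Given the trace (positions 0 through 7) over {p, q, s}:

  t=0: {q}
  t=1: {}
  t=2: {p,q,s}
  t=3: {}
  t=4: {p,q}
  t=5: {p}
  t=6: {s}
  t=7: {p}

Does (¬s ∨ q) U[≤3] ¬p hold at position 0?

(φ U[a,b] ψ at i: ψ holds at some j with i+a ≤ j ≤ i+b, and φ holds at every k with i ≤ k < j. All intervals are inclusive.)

Holds

Need some j in [0,3] with ¬p, and (¬s ∨ q) at every k in [0,j-1].
  j=0: ¬p holds; no prefix to check → satisfied.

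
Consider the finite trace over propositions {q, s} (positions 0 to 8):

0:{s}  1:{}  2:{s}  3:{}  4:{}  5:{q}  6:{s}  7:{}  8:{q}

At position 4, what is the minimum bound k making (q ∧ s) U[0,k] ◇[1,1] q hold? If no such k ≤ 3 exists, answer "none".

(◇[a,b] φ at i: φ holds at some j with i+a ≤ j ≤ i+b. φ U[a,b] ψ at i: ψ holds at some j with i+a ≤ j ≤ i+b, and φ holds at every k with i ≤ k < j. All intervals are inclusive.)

0

Need earliest j ≥ 4 with ◇[1,1] q, and (q ∧ s) at every k in [4,j-1].
  j=4: rhs holds (empty prefix). k = 0.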